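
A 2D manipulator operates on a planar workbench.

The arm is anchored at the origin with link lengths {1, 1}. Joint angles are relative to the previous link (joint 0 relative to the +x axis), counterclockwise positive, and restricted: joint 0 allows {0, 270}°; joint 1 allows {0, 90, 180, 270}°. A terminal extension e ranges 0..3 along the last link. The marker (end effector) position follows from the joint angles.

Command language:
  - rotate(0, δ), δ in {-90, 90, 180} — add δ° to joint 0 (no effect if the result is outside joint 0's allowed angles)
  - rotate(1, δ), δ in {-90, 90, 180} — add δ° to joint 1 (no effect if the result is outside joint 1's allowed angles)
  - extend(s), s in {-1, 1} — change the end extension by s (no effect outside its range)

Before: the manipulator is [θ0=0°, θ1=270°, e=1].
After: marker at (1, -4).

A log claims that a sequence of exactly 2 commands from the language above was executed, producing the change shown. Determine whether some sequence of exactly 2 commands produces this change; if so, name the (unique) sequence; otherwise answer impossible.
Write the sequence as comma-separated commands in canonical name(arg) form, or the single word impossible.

begin: [θ0=0°, θ1=270°, e=1]
[1] after extend(1): [θ0=0°, θ1=270°, e=2]
[2] after extend(1): [θ0=0°, θ1=270°, e=3]
all 64 alternatives checked — unique.

extend(1), extend(1)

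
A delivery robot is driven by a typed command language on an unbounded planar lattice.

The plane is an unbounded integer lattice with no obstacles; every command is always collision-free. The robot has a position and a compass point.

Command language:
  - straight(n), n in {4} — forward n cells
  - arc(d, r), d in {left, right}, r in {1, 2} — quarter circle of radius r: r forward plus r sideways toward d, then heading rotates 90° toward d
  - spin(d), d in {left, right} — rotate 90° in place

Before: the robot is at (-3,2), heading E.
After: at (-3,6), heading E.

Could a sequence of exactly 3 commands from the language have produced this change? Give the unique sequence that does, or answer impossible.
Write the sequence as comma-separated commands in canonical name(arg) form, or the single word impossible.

key: still facing E at the end — net rotation zero over 3 steps
start: at (-3,2), heading E
t=1 spin(left) ⇒ at (-3,2), heading N
t=2 straight(4) ⇒ at (-3,6), heading N
t=3 spin(right) ⇒ at (-3,6), heading E
no other 3-command option fits: unique.

spin(left), straight(4), spin(right)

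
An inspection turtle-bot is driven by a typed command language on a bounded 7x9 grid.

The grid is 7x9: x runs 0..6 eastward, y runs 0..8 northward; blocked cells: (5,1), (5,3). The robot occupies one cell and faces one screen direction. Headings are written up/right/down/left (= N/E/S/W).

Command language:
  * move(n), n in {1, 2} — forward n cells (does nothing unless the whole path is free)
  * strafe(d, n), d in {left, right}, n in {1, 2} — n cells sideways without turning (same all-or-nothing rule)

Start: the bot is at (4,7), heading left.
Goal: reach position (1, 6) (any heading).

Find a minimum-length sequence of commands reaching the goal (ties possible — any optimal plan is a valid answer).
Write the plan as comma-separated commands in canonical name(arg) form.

strafe(left, 1), move(1), move(2)

begin: at (4,7), heading left
[1] after strafe(left, 1): at (4,6), heading left
[2] after move(1): at (3,6), heading left
[3] after move(2): at (1,6), heading left
nothing shorter than 3 reaches the goal.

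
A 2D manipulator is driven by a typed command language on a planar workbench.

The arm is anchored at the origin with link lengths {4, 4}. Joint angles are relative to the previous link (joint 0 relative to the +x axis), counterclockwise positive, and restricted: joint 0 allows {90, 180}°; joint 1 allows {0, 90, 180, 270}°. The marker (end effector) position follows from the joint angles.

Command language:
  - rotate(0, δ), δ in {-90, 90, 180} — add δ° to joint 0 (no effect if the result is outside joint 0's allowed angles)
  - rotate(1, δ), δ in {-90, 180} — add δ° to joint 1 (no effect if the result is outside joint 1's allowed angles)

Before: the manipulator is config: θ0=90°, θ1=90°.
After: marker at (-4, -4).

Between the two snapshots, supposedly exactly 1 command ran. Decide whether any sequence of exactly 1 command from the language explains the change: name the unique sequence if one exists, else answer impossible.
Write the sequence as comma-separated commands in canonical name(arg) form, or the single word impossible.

rotate(0, 90)

from: config: θ0=90°, θ1=90°
1. rotate(0, 90) → config: θ0=180°, θ1=90°
no other 1-command option fits: unique.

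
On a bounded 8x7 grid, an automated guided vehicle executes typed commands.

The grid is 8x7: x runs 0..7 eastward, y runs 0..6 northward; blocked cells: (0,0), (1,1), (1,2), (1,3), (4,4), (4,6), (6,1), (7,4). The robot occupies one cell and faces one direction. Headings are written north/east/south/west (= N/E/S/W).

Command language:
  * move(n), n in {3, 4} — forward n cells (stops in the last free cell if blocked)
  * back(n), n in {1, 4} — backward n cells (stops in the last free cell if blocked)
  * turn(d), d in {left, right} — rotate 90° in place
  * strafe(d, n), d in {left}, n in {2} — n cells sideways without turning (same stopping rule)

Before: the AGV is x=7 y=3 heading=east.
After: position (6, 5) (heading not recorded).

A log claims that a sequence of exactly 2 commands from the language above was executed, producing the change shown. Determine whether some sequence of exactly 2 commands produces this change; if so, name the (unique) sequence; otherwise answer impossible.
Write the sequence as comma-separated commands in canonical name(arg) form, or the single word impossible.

back(1), strafe(left, 2)

key: order matters: swapping back(1) and strafe(left, 2) lands elsewhere
from: x=7 y=3 heading=east
step 1 (back(1)): x=6 y=3 heading=east
step 2 (strafe(left, 2)): x=6 y=5 heading=east
no other 2-command option fits: unique.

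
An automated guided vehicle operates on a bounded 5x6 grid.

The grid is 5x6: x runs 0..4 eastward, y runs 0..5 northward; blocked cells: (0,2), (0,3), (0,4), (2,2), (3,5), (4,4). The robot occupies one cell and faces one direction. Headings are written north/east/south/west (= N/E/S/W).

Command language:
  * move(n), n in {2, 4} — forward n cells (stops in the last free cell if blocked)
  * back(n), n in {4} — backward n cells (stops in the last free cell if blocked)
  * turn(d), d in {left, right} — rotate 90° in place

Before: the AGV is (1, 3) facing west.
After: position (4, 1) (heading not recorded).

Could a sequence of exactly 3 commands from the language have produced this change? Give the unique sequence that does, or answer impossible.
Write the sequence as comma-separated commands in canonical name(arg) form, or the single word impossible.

key: order matters: swapping back(4) and move(2) lands elsewhere
initial: (1, 3) facing west
t=1 back(4) ⇒ (4, 3) facing west
t=2 turn(left) ⇒ (4, 3) facing south
t=3 move(2) ⇒ (4, 1) facing south
uniquely the one of 125 3-step routes that fits.

back(4), turn(left), move(2)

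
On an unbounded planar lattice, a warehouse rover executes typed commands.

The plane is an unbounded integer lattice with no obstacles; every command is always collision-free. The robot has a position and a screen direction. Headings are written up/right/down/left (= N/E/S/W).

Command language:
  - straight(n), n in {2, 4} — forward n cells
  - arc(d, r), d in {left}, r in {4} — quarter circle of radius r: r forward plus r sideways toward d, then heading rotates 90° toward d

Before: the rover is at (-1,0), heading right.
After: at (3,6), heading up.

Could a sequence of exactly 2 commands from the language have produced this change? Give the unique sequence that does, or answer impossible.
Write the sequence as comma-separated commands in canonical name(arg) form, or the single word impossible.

key: order matters: swapping arc(left, 4) and straight(2) lands elsewhere
start: at (-1,0), heading right
[1] after arc(left, 4): at (3,4), heading up
[2] after straight(2): at (3,6), heading up
no rival 2-sequence matches.

arc(left, 4), straight(2)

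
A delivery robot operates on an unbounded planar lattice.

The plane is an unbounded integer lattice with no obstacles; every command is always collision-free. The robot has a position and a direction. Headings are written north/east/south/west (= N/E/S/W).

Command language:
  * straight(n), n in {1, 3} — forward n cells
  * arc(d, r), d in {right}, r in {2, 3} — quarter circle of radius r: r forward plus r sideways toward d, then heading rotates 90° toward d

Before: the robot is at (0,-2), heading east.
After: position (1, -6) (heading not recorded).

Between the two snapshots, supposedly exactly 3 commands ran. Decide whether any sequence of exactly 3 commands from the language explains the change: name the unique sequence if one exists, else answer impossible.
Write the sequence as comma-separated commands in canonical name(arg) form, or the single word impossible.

straight(1), arc(right, 2), arc(right, 2)

key: order matters: swapping straight(1) and arc(right, 2) lands elsewhere
from: at (0,-2), heading east
t=1 straight(1) ⇒ at (1,-2), heading east
t=2 arc(right, 2) ⇒ at (3,-4), heading south
t=3 arc(right, 2) ⇒ at (1,-6), heading west
all 64 alternatives checked — unique.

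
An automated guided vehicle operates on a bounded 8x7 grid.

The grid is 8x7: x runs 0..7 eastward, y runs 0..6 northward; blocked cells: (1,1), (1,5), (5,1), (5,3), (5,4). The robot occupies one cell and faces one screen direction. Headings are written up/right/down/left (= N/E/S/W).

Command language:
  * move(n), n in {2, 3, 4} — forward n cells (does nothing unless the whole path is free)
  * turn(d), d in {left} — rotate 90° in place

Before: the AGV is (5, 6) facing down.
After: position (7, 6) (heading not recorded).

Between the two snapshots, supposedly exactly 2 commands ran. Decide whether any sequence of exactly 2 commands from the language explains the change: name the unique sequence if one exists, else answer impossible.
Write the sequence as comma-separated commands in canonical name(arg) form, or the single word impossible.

turn(left), move(2)

key: running move(2) before turn(left) would end elsewhere — order is forced
begin: (5, 6) facing down
step 1 (turn(left)): (5, 6) facing right
step 2 (move(2)): (7, 6) facing right
no other 2-command option fits: unique.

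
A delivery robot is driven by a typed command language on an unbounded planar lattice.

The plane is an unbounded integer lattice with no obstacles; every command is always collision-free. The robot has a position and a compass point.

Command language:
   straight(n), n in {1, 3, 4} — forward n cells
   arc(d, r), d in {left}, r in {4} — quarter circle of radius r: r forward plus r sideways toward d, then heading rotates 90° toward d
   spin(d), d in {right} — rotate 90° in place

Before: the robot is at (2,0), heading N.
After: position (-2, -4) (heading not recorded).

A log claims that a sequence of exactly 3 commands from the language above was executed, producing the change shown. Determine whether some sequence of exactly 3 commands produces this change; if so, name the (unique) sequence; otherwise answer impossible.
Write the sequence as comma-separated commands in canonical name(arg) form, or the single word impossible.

arc(left, 4), arc(left, 4), arc(left, 4)

from: at (2,0), heading N
1. arc(left, 4) → at (-2,4), heading W
2. arc(left, 4) → at (-6,0), heading S
3. arc(left, 4) → at (-2,-4), heading E
uniquely the one of 125 3-step routes that fits.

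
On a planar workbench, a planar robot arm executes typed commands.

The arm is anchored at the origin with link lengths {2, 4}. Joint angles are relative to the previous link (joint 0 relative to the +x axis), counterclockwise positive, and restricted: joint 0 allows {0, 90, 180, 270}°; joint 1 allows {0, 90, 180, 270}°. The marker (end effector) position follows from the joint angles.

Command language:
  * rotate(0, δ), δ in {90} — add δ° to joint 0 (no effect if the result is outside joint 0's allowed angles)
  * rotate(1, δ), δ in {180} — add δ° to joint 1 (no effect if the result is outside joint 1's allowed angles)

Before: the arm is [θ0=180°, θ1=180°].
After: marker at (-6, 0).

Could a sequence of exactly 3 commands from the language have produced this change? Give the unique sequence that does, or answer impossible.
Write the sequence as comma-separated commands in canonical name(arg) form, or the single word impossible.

start: [θ0=180°, θ1=180°]
1. rotate(1, 180) → [θ0=180°, θ1=0°]
2. rotate(1, 180) → [θ0=180°, θ1=180°]
3. rotate(1, 180) → [θ0=180°, θ1=0°]
all 8 alternatives checked — unique.

rotate(1, 180), rotate(1, 180), rotate(1, 180)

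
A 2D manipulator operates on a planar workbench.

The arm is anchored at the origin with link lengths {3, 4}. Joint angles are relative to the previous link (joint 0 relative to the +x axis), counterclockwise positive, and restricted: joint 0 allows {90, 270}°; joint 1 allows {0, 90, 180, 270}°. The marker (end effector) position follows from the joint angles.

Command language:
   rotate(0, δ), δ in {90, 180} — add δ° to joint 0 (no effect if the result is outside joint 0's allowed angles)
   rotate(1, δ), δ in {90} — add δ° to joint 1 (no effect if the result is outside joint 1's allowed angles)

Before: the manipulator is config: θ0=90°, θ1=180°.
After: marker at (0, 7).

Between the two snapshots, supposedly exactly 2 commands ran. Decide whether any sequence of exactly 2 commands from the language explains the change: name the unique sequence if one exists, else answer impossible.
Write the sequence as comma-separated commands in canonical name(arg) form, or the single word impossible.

initial: config: θ0=90°, θ1=180°
1. rotate(1, 90) → config: θ0=90°, θ1=270°
2. rotate(1, 90) → config: θ0=90°, θ1=0°
no other 2-command option fits: unique.

rotate(1, 90), rotate(1, 90)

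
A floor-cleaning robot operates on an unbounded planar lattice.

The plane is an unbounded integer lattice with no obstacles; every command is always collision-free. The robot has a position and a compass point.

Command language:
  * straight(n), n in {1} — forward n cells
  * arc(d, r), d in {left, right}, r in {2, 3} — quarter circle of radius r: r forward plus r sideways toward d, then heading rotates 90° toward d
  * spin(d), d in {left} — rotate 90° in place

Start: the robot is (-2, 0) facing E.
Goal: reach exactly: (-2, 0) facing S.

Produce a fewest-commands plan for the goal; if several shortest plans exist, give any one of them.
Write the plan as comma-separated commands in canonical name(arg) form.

arc(left, 2), spin(left), arc(left, 2)

start: (-2, 0) facing E
step 1 (arc(left, 2)): (0, 2) facing N
step 2 (spin(left)): (0, 2) facing W
step 3 (arc(left, 2)): (-2, 0) facing S
no 2-step plan works, so 3 is optimal.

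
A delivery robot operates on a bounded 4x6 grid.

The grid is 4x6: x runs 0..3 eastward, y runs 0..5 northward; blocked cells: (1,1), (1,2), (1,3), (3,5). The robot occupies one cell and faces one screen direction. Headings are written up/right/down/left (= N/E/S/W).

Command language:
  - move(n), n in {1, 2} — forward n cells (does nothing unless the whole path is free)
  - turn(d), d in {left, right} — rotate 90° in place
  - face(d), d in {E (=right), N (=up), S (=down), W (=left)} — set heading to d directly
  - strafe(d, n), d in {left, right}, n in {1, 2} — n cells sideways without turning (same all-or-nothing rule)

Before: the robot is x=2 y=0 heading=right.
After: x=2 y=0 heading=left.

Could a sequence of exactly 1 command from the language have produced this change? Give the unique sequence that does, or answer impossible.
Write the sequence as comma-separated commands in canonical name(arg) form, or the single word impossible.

face(W)

key: (2,0) unchanged — the single command moves nothing
begin: x=2 y=0 heading=right
step 1 (face(W)): x=2 y=0 heading=left
all 12 alternatives checked — unique.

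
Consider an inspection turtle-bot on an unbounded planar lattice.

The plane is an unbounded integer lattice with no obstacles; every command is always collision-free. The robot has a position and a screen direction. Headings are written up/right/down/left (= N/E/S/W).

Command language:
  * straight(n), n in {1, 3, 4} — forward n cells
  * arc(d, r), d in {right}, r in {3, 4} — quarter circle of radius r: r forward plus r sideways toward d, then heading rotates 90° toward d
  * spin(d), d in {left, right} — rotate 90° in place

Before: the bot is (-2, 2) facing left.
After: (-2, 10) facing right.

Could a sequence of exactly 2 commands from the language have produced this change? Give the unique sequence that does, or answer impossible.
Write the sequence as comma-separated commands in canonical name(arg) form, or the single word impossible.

arc(right, 4), arc(right, 4)

key: position moved to (-2,10) AND the heading swung to E — translation plus rotation needed
from: (-2, 2) facing left
[1] after arc(right, 4): (-6, 6) facing up
[2] after arc(right, 4): (-2, 10) facing right
uniquely the one of 49 2-step routes that fits.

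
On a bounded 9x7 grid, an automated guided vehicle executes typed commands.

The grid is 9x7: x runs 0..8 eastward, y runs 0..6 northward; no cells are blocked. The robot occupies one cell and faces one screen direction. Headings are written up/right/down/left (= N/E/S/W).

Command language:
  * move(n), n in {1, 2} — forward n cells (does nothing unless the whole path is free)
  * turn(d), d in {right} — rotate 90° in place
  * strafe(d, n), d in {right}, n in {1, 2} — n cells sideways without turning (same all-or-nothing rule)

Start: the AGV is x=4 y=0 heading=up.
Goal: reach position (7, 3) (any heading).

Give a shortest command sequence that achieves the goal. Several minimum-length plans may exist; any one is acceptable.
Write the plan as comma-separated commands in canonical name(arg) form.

start: x=4 y=0 heading=up
1. move(1) → x=4 y=1 heading=up
2. strafe(right, 2) → x=6 y=1 heading=up
3. move(2) → x=6 y=3 heading=up
4. strafe(right, 1) → x=7 y=3 heading=up
shorter routes all fall short; 4 is best.

move(1), strafe(right, 2), move(2), strafe(right, 1)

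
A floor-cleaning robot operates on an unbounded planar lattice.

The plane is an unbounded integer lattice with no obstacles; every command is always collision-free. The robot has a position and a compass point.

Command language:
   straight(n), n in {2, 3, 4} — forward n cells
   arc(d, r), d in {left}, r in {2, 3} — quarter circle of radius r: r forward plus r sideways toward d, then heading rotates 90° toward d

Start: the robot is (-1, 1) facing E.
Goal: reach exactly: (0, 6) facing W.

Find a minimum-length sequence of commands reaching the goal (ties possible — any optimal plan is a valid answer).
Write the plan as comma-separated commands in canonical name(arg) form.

arc(left, 3), arc(left, 2)

initial: (-1, 1) facing E
t=1 arc(left, 3) ⇒ (2, 4) facing N
t=2 arc(left, 2) ⇒ (0, 6) facing W
minimal: 2 command(s), checked below 2.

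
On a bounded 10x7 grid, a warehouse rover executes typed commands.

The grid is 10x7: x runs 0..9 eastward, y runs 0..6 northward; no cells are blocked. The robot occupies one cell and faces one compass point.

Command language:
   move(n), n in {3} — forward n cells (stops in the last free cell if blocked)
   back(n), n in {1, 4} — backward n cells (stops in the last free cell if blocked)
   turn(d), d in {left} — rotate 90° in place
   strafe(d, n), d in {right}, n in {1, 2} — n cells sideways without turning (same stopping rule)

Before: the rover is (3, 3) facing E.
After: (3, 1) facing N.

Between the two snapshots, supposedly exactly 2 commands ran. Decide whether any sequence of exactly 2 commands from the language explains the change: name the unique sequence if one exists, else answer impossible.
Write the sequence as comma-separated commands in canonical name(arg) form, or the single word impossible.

key: cell and facing (now N) both changed — the 2 commands mix motion and turning
initial: (3, 3) facing E
[1] after strafe(right, 2): (3, 1) facing E
[2] after turn(left): (3, 1) facing N
all 36 alternatives checked — unique.

strafe(right, 2), turn(left)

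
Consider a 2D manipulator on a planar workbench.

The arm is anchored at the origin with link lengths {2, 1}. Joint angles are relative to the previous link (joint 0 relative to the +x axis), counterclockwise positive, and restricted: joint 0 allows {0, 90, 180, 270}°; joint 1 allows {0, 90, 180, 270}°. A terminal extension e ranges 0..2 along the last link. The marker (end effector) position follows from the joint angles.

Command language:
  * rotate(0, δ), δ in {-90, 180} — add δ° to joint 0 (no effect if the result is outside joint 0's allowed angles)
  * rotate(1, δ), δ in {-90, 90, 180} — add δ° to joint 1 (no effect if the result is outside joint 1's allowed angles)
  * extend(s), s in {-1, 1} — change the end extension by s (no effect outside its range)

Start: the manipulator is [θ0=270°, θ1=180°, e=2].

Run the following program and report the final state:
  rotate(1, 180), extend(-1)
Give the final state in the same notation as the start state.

[θ0=270°, θ1=0°, e=1]

start: [θ0=270°, θ1=180°, e=2]
[1] after rotate(1, 180): [θ0=270°, θ1=0°, e=2]
[2] after extend(-1): [θ0=270°, θ1=0°, e=1]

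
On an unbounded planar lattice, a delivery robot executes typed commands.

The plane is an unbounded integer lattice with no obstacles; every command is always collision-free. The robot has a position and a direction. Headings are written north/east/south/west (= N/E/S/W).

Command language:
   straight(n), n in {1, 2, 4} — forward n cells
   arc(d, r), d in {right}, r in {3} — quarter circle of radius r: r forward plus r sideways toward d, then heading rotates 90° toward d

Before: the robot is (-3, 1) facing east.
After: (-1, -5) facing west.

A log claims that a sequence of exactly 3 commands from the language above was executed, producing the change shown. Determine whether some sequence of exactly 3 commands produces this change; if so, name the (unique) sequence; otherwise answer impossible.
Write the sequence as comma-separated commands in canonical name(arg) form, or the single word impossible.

straight(2), arc(right, 3), arc(right, 3)

key: order matters: swapping straight(2) and arc(right, 3) lands elsewhere
start: (-3, 1) facing east
[1] after straight(2): (-1, 1) facing east
[2] after arc(right, 3): (2, -2) facing south
[3] after arc(right, 3): (-1, -5) facing west
uniquely the one of 64 3-step routes that fits.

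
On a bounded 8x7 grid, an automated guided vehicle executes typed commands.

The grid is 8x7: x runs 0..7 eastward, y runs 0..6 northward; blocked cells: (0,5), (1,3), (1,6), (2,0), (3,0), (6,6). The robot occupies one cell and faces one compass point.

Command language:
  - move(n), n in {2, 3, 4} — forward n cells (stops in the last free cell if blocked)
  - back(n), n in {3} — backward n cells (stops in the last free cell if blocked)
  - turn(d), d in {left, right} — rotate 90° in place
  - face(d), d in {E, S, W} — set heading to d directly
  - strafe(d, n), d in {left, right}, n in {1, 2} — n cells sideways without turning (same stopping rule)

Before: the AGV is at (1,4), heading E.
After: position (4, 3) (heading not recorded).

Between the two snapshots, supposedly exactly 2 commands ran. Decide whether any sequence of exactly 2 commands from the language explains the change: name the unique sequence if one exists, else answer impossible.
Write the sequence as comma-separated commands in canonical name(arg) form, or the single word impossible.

key: order matters: swapping move(3) and strafe(right, 1) lands elsewhere
from: at (1,4), heading E
step 1 (move(3)): at (4,4), heading E
step 2 (strafe(right, 1)): at (4,3), heading E
no other 2-command option fits: unique.

move(3), strafe(right, 1)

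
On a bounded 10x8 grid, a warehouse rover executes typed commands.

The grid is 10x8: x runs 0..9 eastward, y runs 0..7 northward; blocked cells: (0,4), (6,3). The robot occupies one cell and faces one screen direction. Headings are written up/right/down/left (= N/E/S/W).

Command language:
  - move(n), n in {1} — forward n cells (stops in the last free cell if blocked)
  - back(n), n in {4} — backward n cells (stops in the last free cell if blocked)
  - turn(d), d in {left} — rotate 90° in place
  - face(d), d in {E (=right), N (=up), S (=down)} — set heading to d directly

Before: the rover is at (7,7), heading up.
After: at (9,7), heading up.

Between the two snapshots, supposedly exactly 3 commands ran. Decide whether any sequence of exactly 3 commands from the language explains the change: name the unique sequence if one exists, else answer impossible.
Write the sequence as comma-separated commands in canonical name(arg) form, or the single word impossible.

turn(left), back(4), face(N)

key: back(4) runs into the grid edge before its full distance
t0: at (7,7), heading up
t=1 turn(left) ⇒ at (7,7), heading left
t=2 back(4) ⇒ at (9,7), heading left
t=3 face(N) ⇒ at (9,7), heading up
no other 3-command option fits: unique.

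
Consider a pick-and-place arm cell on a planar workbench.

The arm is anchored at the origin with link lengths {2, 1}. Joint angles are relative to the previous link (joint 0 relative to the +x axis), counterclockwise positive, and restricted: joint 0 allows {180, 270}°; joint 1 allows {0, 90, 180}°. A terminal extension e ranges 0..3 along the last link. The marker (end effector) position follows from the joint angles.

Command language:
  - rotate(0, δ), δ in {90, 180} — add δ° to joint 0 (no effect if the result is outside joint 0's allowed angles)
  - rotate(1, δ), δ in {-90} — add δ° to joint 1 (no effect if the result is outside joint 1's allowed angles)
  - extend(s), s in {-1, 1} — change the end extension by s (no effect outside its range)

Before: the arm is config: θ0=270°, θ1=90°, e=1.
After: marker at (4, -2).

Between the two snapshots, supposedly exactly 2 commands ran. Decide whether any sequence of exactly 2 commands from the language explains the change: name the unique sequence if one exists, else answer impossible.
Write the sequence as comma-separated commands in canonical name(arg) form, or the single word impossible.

extend(1), extend(1)

from: config: θ0=270°, θ1=90°, e=1
t=1 extend(1) ⇒ config: θ0=270°, θ1=90°, e=2
t=2 extend(1) ⇒ config: θ0=270°, θ1=90°, e=3
all 25 alternatives checked — unique.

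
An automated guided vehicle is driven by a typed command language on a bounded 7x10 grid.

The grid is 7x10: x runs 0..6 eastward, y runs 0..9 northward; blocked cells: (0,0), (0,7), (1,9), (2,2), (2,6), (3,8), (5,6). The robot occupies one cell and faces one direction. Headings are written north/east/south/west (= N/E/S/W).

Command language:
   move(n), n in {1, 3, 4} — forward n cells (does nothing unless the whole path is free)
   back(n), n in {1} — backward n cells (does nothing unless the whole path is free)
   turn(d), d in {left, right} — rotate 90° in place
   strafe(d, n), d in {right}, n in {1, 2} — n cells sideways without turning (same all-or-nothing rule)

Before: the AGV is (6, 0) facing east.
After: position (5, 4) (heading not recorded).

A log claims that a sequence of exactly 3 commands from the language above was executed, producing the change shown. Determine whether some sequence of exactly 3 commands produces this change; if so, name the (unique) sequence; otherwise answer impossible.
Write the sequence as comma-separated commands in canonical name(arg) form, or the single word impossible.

key: running move(4) before back(1) would end elsewhere — order is forced
start: (6, 0) facing east
[1] after back(1): (5, 0) facing east
[2] after turn(left): (5, 0) facing north
[3] after move(4): (5, 4) facing north
no rival 3-sequence matches.

back(1), turn(left), move(4)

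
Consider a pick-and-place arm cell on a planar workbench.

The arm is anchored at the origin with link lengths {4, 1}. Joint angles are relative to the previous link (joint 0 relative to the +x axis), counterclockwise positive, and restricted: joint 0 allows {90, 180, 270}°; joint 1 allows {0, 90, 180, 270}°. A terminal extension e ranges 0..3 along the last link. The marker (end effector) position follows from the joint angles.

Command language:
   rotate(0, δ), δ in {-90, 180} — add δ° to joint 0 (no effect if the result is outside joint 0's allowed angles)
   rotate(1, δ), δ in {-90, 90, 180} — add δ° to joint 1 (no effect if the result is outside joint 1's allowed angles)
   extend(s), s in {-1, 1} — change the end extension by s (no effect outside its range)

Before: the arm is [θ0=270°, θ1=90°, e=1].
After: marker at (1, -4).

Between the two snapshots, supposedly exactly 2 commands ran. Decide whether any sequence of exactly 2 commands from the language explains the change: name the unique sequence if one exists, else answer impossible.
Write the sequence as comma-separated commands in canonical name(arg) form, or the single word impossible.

initial: [θ0=270°, θ1=90°, e=1]
step 1 (extend(-1)): [θ0=270°, θ1=90°, e=0]
step 2 (extend(-1)): [θ0=270°, θ1=90°, e=0]
no rival 2-sequence matches.

extend(-1), extend(-1)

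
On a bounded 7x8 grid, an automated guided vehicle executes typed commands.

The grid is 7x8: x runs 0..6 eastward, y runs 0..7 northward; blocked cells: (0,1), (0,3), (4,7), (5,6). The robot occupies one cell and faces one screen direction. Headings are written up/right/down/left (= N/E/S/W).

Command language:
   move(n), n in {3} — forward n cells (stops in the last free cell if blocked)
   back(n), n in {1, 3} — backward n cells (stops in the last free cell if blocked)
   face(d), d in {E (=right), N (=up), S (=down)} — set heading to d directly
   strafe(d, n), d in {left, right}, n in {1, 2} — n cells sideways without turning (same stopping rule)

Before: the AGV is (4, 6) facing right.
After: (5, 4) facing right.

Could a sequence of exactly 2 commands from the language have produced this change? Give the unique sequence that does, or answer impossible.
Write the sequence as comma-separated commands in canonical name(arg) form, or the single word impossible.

impossible

checked all 2-command options: none fits.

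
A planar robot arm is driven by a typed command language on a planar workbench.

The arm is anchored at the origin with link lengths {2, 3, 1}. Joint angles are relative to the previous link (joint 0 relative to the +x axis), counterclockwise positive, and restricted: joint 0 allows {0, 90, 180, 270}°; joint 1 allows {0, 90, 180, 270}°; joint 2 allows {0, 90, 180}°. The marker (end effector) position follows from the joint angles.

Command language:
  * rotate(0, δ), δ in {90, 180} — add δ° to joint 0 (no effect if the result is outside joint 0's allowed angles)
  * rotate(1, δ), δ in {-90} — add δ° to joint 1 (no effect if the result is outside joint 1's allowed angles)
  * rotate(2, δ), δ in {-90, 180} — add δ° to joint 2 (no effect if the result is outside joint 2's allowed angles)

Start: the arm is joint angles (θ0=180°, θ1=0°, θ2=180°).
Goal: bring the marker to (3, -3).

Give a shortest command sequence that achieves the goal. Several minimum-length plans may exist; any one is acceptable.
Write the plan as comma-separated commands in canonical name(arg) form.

begin: joint angles (θ0=180°, θ1=0°, θ2=180°)
[1] after rotate(1, -90): joint angles (θ0=180°, θ1=270°, θ2=180°)
[2] after rotate(2, -90): joint angles (θ0=180°, θ1=270°, θ2=90°)
[3] after rotate(0, 180): joint angles (θ0=0°, θ1=270°, θ2=90°)
nothing shorter than 3 reaches the goal.

rotate(1, -90), rotate(2, -90), rotate(0, 180)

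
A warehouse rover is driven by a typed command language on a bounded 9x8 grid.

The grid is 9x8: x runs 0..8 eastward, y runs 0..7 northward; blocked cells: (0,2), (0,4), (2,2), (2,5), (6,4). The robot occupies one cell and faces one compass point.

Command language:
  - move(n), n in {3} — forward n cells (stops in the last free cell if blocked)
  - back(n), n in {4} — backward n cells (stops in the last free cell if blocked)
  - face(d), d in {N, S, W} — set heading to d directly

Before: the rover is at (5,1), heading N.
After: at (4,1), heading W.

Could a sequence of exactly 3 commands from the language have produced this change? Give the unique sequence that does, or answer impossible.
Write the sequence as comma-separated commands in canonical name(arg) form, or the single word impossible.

impossible

all 125 sequences checked — none match.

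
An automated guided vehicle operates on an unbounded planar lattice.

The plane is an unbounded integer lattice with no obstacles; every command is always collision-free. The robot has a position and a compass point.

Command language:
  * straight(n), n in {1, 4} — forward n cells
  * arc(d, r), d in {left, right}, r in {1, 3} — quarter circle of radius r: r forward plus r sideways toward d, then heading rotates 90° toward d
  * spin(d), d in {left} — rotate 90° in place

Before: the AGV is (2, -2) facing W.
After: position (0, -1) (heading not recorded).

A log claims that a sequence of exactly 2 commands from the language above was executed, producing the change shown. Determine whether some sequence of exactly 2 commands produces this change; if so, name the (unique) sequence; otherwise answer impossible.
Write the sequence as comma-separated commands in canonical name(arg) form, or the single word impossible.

straight(1), arc(right, 1)

key: order matters: swapping straight(1) and arc(right, 1) lands elsewhere
t0: (2, -2) facing W
step 1 (straight(1)): (1, -2) facing W
step 2 (arc(right, 1)): (0, -1) facing N
all 49 alternatives checked — unique.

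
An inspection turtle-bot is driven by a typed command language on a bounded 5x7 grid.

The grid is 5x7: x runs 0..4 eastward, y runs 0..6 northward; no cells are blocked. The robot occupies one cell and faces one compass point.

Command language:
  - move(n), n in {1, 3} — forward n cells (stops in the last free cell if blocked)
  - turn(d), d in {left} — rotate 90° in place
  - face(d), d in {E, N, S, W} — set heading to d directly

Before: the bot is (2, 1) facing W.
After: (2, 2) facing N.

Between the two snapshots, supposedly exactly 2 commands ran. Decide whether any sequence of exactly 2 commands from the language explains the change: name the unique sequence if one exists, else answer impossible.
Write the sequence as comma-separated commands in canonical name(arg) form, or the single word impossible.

key: cell and facing (now N) both changed — the 2 commands mix motion and turning
t0: (2, 1) facing W
t=1 face(N) ⇒ (2, 1) facing N
t=2 move(1) ⇒ (2, 2) facing N
all 49 alternatives checked — unique.

face(N), move(1)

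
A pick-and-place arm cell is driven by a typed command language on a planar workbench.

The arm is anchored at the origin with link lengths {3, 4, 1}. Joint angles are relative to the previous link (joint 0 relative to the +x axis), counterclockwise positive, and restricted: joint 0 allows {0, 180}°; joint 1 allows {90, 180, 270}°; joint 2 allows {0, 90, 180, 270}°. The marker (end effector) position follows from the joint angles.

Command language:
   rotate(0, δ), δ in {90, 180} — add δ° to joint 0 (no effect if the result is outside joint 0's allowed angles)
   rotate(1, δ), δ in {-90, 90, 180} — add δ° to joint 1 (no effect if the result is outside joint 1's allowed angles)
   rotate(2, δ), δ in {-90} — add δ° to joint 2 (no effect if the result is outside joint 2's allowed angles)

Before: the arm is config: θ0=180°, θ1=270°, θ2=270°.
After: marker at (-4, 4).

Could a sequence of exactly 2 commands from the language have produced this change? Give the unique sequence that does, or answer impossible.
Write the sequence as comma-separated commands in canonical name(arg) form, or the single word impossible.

rotate(2, -90), rotate(2, -90)

start: config: θ0=180°, θ1=270°, θ2=270°
1. rotate(2, -90) → config: θ0=180°, θ1=270°, θ2=180°
2. rotate(2, -90) → config: θ0=180°, θ1=270°, θ2=90°
no other 2-command option fits: unique.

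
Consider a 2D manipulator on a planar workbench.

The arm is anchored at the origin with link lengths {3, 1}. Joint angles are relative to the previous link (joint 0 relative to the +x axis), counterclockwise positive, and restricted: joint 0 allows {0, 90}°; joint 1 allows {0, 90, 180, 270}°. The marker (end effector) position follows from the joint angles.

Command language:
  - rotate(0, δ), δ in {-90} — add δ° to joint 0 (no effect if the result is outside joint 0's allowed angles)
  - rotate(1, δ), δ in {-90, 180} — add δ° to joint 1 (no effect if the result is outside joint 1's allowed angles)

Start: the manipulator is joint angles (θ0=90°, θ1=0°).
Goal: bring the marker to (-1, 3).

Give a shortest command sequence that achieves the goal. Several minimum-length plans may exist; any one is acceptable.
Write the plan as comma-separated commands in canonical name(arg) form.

start: joint angles (θ0=90°, θ1=0°)
[1] after rotate(1, 180): joint angles (θ0=90°, θ1=180°)
[2] after rotate(1, -90): joint angles (θ0=90°, θ1=90°)
no 1-step plan works, so 2 is optimal.

rotate(1, 180), rotate(1, -90)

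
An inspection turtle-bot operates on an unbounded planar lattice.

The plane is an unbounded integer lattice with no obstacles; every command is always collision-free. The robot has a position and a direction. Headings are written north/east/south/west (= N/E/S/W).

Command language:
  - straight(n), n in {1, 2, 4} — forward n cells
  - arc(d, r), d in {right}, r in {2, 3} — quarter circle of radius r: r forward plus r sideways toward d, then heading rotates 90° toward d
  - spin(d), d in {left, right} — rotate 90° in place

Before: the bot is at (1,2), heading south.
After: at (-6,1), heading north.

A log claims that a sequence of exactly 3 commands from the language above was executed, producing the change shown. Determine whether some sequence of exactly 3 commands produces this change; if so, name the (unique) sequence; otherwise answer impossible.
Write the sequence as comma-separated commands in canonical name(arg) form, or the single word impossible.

key: position moved to (-6,1) AND the heading swung to N — translation plus rotation needed
t0: at (1,2), heading south
[1] after arc(right, 3): at (-2,-1), heading west
[2] after straight(2): at (-4,-1), heading west
[3] after arc(right, 2): at (-6,1), heading north
no rival 3-sequence matches.

arc(right, 3), straight(2), arc(right, 2)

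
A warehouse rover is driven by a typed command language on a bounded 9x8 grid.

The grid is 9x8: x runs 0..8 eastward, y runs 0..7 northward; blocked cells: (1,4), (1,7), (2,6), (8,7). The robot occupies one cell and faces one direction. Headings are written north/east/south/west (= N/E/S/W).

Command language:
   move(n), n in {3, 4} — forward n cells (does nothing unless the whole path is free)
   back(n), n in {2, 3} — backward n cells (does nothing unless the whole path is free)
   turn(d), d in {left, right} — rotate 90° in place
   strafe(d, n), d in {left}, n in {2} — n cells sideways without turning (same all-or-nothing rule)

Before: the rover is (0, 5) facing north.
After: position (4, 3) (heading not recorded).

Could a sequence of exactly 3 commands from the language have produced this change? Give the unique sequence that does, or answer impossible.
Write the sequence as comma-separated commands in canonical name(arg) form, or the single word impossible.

key: running move(4) before back(2) would end elsewhere — order is forced
begin: (0, 5) facing north
[1] after back(2): (0, 3) facing north
[2] after turn(right): (0, 3) facing east
[3] after move(4): (4, 3) facing east
uniquely the one of 343 3-step routes that fits.

back(2), turn(right), move(4)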